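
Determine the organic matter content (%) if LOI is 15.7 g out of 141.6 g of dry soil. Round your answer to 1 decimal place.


Step 1: OM% = 100 * LOI / sample mass
Step 2: OM = 100 * 15.7 / 141.6
Step 3: OM = 11.1%

11.1


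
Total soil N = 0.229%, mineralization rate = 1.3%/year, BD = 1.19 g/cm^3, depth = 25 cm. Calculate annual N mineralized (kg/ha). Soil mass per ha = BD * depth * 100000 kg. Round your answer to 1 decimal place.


Step 1: Soil mass per ha = BD * depth * 100000 = 1.19 * 25 * 100000 = 2975000 kg
Step 2: Total N pool = soil mass * N%/100 = 2975000 * 0.229/100 = 6812.75 kg/ha
Step 3: N mineralized = N pool * rate%/100 = 6812.75 * 1.3/100 = 88.6 kg/ha/yr

88.6


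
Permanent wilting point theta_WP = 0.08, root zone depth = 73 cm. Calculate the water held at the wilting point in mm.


Step 1: Water (mm) = theta_WP * depth * 10
Step 2: Water = 0.08 * 73 * 10
Step 3: Water = 58.4 mm

58.4


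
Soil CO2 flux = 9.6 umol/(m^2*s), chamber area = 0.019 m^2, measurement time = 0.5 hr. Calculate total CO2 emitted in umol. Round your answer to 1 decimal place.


Step 1: Convert time to seconds: 0.5 hr * 3600 = 1800.0 s
Step 2: Total = flux * area * time_s
Step 3: Total = 9.6 * 0.019 * 1800.0
Step 4: Total = 328.3 umol

328.3


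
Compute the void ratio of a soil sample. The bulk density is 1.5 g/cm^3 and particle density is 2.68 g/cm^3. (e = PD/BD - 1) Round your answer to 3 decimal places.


Step 1: e = PD / BD - 1
Step 2: e = 2.68 / 1.5 - 1
Step 3: e = 1.78667 - 1
Step 4: e = 0.787

0.787


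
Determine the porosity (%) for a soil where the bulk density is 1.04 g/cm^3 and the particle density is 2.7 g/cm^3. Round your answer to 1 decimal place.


Step 1: Formula: n = 100 * (1 - BD / PD)
Step 2: n = 100 * (1 - 1.04 / 2.7)
Step 3: n = 100 * (1 - 0.38519)
Step 4: n = 61.5%

61.5


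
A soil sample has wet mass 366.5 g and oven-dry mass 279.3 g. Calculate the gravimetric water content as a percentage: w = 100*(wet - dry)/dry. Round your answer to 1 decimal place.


Step 1: Water mass = wet - dry = 366.5 - 279.3 = 87.2 g
Step 2: w = 100 * water mass / dry mass
Step 3: w = 100 * 87.2 / 279.3 = 31.2%

31.2


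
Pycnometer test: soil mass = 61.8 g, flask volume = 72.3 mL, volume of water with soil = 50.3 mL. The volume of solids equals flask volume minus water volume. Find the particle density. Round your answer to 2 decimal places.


Step 1: Volume of solids = flask volume - water volume with soil
Step 2: V_solids = 72.3 - 50.3 = 22.0 mL
Step 3: Particle density = mass / V_solids = 61.8 / 22.0 = 2.81 g/cm^3

2.81


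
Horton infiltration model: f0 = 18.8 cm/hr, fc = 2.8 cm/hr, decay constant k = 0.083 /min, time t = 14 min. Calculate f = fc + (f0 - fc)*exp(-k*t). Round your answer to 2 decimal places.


Step 1: f = fc + (f0 - fc) * exp(-k * t)
Step 2: exp(-0.083 * 14) = 0.31286
Step 3: f = 2.8 + (18.8 - 2.8) * 0.31286
Step 4: f = 2.8 + 16.0 * 0.31286
Step 5: f = 7.81 cm/hr

7.81


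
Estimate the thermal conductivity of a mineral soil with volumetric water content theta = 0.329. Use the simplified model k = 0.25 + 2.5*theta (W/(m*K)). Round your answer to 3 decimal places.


Step 1: k = 0.25 + 2.5 * theta
Step 2: k = 0.25 + 2.5 * 0.329
Step 3: k = 0.25 + 0.823
Step 4: k = 1.073 W/(m*K)

1.073


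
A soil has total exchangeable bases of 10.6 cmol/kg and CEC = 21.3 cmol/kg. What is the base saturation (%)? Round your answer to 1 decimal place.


Step 1: BS = 100 * (sum of bases) / CEC
Step 2: BS = 100 * 10.6 / 21.3
Step 3: BS = 49.8%

49.8


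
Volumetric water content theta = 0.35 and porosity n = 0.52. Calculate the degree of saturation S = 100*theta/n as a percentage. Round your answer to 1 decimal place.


Step 1: S = 100 * theta_v / n
Step 2: S = 100 * 0.35 / 0.52
Step 3: S = 67.3%

67.3


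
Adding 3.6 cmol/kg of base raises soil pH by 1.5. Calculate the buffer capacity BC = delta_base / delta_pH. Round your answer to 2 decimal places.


Step 1: BC = change in base / change in pH
Step 2: BC = 3.6 / 1.5
Step 3: BC = 2.4 cmol/(kg*pH unit)

2.4


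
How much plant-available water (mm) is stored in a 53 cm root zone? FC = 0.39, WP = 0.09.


Step 1: Available water = (FC - WP) * depth * 10
Step 2: AW = (0.39 - 0.09) * 53 * 10
Step 3: AW = 0.3 * 53 * 10
Step 4: AW = 159.0 mm

159.0


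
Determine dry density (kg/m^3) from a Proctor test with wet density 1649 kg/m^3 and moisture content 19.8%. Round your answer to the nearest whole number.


Step 1: Dry density = wet density / (1 + w/100)
Step 2: Dry density = 1649 / (1 + 19.8/100)
Step 3: Dry density = 1649 / 1.198
Step 4: Dry density = 1376 kg/m^3

1376


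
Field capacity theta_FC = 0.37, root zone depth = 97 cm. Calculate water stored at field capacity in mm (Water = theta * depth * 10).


Step 1: Water (mm) = theta_FC * depth (cm) * 10
Step 2: Water = 0.37 * 97 * 10
Step 3: Water = 358.9 mm

358.9


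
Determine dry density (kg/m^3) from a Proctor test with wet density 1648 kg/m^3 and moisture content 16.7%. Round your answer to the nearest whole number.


Step 1: Dry density = wet density / (1 + w/100)
Step 2: Dry density = 1648 / (1 + 16.7/100)
Step 3: Dry density = 1648 / 1.167
Step 4: Dry density = 1412 kg/m^3

1412


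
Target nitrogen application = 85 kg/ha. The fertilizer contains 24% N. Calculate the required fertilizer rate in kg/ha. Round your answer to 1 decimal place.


Step 1: Fertilizer rate = target N / (N content / 100)
Step 2: Rate = 85 / (24 / 100)
Step 3: Rate = 85 / 0.24
Step 4: Rate = 354.2 kg/ha

354.2


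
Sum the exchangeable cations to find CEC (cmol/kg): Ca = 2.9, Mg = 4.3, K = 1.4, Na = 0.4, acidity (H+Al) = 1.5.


Step 1: CEC = Ca + Mg + K + Na + (H+Al)
Step 2: CEC = 2.9 + 4.3 + 1.4 + 0.4 + 1.5
Step 3: CEC = 10.5 cmol/kg

10.5


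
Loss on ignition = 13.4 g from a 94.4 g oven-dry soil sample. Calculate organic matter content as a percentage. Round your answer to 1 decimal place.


Step 1: OM% = 100 * LOI / sample mass
Step 2: OM = 100 * 13.4 / 94.4
Step 3: OM = 14.2%

14.2


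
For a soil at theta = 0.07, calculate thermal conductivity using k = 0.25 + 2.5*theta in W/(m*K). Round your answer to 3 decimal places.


Step 1: k = 0.25 + 2.5 * theta
Step 2: k = 0.25 + 2.5 * 0.07
Step 3: k = 0.25 + 0.175
Step 4: k = 0.425 W/(m*K)

0.425


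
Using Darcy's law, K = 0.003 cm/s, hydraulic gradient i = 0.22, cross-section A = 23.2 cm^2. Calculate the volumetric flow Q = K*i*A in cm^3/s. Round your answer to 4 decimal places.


Step 1: Apply Darcy's law: Q = K * i * A
Step 2: Q = 0.003 * 0.22 * 23.2
Step 3: Q = 0.0153 cm^3/s

0.0153


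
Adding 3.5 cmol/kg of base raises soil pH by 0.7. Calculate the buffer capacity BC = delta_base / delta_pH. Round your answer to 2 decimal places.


Step 1: BC = change in base / change in pH
Step 2: BC = 3.5 / 0.7
Step 3: BC = 5.0 cmol/(kg*pH unit)

5.0


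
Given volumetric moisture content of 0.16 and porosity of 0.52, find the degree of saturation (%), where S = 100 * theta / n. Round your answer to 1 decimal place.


Step 1: S = 100 * theta_v / n
Step 2: S = 100 * 0.16 / 0.52
Step 3: S = 30.8%

30.8


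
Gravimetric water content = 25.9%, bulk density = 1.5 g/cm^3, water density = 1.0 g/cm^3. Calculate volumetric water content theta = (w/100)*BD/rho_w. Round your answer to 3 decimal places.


Step 1: theta = (w / 100) * BD / rho_w
Step 2: theta = (25.9 / 100) * 1.5 / 1.0
Step 3: theta = 0.259 * 1.5
Step 4: theta = 0.389

0.389


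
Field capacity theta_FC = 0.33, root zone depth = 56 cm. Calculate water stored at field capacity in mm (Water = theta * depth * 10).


Step 1: Water (mm) = theta_FC * depth (cm) * 10
Step 2: Water = 0.33 * 56 * 10
Step 3: Water = 184.8 mm

184.8


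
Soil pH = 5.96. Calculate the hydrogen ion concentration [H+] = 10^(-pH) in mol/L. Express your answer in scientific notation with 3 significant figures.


Step 1: [H+] = 10^(-pH)
Step 2: [H+] = 10^(-5.96)
Step 3: [H+] = 1.10e-06 mol/L

1.10e-06


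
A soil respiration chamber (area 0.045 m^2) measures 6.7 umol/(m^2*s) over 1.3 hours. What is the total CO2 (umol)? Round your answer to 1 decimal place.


Step 1: Convert time to seconds: 1.3 hr * 3600 = 4680.0 s
Step 2: Total = flux * area * time_s
Step 3: Total = 6.7 * 0.045 * 4680.0
Step 4: Total = 1411.0 umol

1411.0


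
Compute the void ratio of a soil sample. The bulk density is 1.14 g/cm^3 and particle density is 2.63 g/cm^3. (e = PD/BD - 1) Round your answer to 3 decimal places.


Step 1: e = PD / BD - 1
Step 2: e = 2.63 / 1.14 - 1
Step 3: e = 2.30702 - 1
Step 4: e = 1.307

1.307


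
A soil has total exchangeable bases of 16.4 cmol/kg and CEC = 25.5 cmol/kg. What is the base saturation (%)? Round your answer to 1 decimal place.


Step 1: BS = 100 * (sum of bases) / CEC
Step 2: BS = 100 * 16.4 / 25.5
Step 3: BS = 64.3%

64.3


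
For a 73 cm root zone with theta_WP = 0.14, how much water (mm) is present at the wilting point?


Step 1: Water (mm) = theta_WP * depth * 10
Step 2: Water = 0.14 * 73 * 10
Step 3: Water = 102.2 mm

102.2


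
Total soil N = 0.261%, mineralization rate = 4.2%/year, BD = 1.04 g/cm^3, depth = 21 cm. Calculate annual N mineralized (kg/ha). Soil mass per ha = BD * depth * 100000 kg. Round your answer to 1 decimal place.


Step 1: Soil mass per ha = BD * depth * 100000 = 1.04 * 21 * 100000 = 2184000 kg
Step 2: Total N pool = soil mass * N%/100 = 2184000 * 0.261/100 = 5700.24 kg/ha
Step 3: N mineralized = N pool * rate%/100 = 5700.24 * 4.2/100 = 239.4 kg/ha/yr

239.4


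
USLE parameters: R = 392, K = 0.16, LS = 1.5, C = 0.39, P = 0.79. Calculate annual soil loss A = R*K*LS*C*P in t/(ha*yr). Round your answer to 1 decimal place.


Step 1: A = R * K * LS * C * P
Step 2: R * K = 392 * 0.16 = 62.72
Step 3: (R*K) * LS = 62.72 * 1.5 = 94.08
Step 4: * C * P = 94.08 * 0.39 * 0.79 = 29.0
Step 5: A = 29.0 t/(ha*yr)

29.0


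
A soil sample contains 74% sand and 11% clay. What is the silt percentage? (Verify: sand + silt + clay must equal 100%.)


Step 1: sand + silt + clay = 100%
Step 2: silt = 100 - sand - clay
Step 3: silt = 100 - 74 - 11
Step 4: silt = 15%

15


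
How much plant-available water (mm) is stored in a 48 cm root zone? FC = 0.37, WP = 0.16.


Step 1: Available water = (FC - WP) * depth * 10
Step 2: AW = (0.37 - 0.16) * 48 * 10
Step 3: AW = 0.21 * 48 * 10
Step 4: AW = 100.8 mm

100.8


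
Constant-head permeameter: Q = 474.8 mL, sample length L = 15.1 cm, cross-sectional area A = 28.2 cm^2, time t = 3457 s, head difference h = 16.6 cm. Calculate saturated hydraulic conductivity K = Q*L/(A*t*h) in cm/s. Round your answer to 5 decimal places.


Step 1: K = Q * L / (A * t * h)
Step 2: Numerator = 474.8 * 15.1 = 7169.48
Step 3: Denominator = 28.2 * 3457 * 16.6 = 1618290.84
Step 4: K = 7169.48 / 1618290.84 = 0.00443 cm/s

0.00443


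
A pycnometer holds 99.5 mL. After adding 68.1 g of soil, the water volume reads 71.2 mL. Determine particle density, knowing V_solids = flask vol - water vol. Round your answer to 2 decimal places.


Step 1: Volume of solids = flask volume - water volume with soil
Step 2: V_solids = 99.5 - 71.2 = 28.3 mL
Step 3: Particle density = mass / V_solids = 68.1 / 28.3 = 2.41 g/cm^3

2.41


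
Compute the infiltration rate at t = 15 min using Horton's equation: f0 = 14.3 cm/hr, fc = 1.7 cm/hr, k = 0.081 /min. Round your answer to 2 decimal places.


Step 1: f = fc + (f0 - fc) * exp(-k * t)
Step 2: exp(-0.081 * 15) = 0.29671
Step 3: f = 1.7 + (14.3 - 1.7) * 0.29671
Step 4: f = 1.7 + 12.6 * 0.29671
Step 5: f = 5.44 cm/hr

5.44


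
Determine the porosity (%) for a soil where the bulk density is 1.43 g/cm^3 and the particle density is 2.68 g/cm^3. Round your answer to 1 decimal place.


Step 1: Formula: n = 100 * (1 - BD / PD)
Step 2: n = 100 * (1 - 1.43 / 2.68)
Step 3: n = 100 * (1 - 0.53358)
Step 4: n = 46.6%

46.6


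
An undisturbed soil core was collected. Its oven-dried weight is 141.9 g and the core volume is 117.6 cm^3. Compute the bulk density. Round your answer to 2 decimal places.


Step 1: Identify the formula: BD = dry mass / volume
Step 2: Substitute values: BD = 141.9 / 117.6
Step 3: BD = 1.21 g/cm^3

1.21


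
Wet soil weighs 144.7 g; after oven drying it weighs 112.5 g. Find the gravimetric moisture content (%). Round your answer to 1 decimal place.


Step 1: Water mass = wet - dry = 144.7 - 112.5 = 32.2 g
Step 2: w = 100 * water mass / dry mass
Step 3: w = 100 * 32.2 / 112.5 = 28.6%

28.6


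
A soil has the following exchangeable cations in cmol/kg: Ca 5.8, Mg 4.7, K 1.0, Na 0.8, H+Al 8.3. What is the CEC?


Step 1: CEC = Ca + Mg + K + Na + (H+Al)
Step 2: CEC = 5.8 + 4.7 + 1.0 + 0.8 + 8.3
Step 3: CEC = 20.6 cmol/kg

20.6


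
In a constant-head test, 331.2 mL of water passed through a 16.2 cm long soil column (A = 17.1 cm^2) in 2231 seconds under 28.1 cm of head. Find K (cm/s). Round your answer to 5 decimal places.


Step 1: K = Q * L / (A * t * h)
Step 2: Numerator = 331.2 * 16.2 = 5365.44
Step 3: Denominator = 17.1 * 2231 * 28.1 = 1072017.81
Step 4: K = 5365.44 / 1072017.81 = 0.005 cm/s

0.005


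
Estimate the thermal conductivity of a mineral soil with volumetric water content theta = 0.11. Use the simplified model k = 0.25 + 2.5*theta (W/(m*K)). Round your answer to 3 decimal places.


Step 1: k = 0.25 + 2.5 * theta
Step 2: k = 0.25 + 2.5 * 0.11
Step 3: k = 0.25 + 0.275
Step 4: k = 0.525 W/(m*K)

0.525


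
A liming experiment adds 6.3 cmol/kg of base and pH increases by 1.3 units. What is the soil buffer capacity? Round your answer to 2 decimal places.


Step 1: BC = change in base / change in pH
Step 2: BC = 6.3 / 1.3
Step 3: BC = 4.85 cmol/(kg*pH unit)

4.85


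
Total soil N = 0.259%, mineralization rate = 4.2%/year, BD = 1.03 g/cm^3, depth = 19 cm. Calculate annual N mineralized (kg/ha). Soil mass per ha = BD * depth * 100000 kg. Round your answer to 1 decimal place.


Step 1: Soil mass per ha = BD * depth * 100000 = 1.03 * 19 * 100000 = 1957000 kg
Step 2: Total N pool = soil mass * N%/100 = 1957000 * 0.259/100 = 5068.63 kg/ha
Step 3: N mineralized = N pool * rate%/100 = 5068.63 * 4.2/100 = 212.9 kg/ha/yr

212.9


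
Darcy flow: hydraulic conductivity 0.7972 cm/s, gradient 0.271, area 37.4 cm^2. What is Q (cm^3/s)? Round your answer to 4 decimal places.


Step 1: Apply Darcy's law: Q = K * i * A
Step 2: Q = 0.7972 * 0.271 * 37.4
Step 3: Q = 8.0799 cm^3/s

8.0799


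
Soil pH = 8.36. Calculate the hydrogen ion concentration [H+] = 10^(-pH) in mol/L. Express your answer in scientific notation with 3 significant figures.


Step 1: [H+] = 10^(-pH)
Step 2: [H+] = 10^(-8.36)
Step 3: [H+] = 4.37e-09 mol/L

4.37e-09


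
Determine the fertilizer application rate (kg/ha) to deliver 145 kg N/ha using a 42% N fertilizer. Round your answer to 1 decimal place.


Step 1: Fertilizer rate = target N / (N content / 100)
Step 2: Rate = 145 / (42 / 100)
Step 3: Rate = 145 / 0.42
Step 4: Rate = 345.2 kg/ha

345.2


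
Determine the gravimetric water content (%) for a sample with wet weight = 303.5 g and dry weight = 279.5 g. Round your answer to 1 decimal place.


Step 1: Water mass = wet - dry = 303.5 - 279.5 = 24.0 g
Step 2: w = 100 * water mass / dry mass
Step 3: w = 100 * 24.0 / 279.5 = 8.6%

8.6


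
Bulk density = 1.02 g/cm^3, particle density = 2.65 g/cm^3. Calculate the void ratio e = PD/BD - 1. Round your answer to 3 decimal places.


Step 1: e = PD / BD - 1
Step 2: e = 2.65 / 1.02 - 1
Step 3: e = 2.59804 - 1
Step 4: e = 1.598

1.598


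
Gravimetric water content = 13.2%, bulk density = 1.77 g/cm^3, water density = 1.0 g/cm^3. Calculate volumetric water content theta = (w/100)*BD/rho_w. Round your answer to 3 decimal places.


Step 1: theta = (w / 100) * BD / rho_w
Step 2: theta = (13.2 / 100) * 1.77 / 1.0
Step 3: theta = 0.132 * 1.77
Step 4: theta = 0.234

0.234


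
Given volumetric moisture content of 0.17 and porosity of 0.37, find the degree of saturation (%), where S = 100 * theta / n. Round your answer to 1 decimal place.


Step 1: S = 100 * theta_v / n
Step 2: S = 100 * 0.17 / 0.37
Step 3: S = 45.9%

45.9


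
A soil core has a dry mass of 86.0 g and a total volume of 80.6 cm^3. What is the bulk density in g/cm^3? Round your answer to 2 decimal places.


Step 1: Identify the formula: BD = dry mass / volume
Step 2: Substitute values: BD = 86.0 / 80.6
Step 3: BD = 1.07 g/cm^3

1.07


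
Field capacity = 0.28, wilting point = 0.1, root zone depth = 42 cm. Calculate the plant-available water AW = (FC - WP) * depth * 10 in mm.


Step 1: Available water = (FC - WP) * depth * 10
Step 2: AW = (0.28 - 0.1) * 42 * 10
Step 3: AW = 0.18 * 42 * 10
Step 4: AW = 75.6 mm

75.6


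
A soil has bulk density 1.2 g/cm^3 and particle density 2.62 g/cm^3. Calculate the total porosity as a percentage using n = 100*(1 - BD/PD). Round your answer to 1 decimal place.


Step 1: Formula: n = 100 * (1 - BD / PD)
Step 2: n = 100 * (1 - 1.2 / 2.62)
Step 3: n = 100 * (1 - 0.45802)
Step 4: n = 54.2%

54.2


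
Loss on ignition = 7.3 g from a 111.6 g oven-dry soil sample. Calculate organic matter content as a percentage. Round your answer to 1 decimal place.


Step 1: OM% = 100 * LOI / sample mass
Step 2: OM = 100 * 7.3 / 111.6
Step 3: OM = 6.5%

6.5


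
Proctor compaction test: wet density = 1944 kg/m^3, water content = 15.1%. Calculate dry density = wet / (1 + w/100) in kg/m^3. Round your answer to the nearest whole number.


Step 1: Dry density = wet density / (1 + w/100)
Step 2: Dry density = 1944 / (1 + 15.1/100)
Step 3: Dry density = 1944 / 1.151
Step 4: Dry density = 1689 kg/m^3

1689


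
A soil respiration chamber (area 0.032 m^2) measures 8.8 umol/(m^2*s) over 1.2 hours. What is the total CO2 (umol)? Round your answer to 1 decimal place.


Step 1: Convert time to seconds: 1.2 hr * 3600 = 4320.0 s
Step 2: Total = flux * area * time_s
Step 3: Total = 8.8 * 0.032 * 4320.0
Step 4: Total = 1216.5 umol

1216.5


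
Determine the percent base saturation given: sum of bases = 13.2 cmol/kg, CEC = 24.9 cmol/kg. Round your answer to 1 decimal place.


Step 1: BS = 100 * (sum of bases) / CEC
Step 2: BS = 100 * 13.2 / 24.9
Step 3: BS = 53.0%

53.0


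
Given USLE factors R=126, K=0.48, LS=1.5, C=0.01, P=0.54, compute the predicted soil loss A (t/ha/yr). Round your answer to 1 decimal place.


Step 1: A = R * K * LS * C * P
Step 2: R * K = 126 * 0.48 = 60.48
Step 3: (R*K) * LS = 60.48 * 1.5 = 90.72
Step 4: * C * P = 90.72 * 0.01 * 0.54 = 0.5
Step 5: A = 0.5 t/(ha*yr)

0.5


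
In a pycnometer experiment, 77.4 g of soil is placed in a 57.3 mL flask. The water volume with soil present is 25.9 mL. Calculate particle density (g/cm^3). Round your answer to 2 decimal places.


Step 1: Volume of solids = flask volume - water volume with soil
Step 2: V_solids = 57.3 - 25.9 = 31.4 mL
Step 3: Particle density = mass / V_solids = 77.4 / 31.4 = 2.46 g/cm^3

2.46


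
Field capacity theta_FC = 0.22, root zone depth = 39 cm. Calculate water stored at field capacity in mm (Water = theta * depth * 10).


Step 1: Water (mm) = theta_FC * depth (cm) * 10
Step 2: Water = 0.22 * 39 * 10
Step 3: Water = 85.8 mm

85.8


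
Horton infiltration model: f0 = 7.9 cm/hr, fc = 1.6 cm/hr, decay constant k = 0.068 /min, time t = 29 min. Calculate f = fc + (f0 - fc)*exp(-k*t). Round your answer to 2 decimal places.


Step 1: f = fc + (f0 - fc) * exp(-k * t)
Step 2: exp(-0.068 * 29) = 0.139178
Step 3: f = 1.6 + (7.9 - 1.6) * 0.139178
Step 4: f = 1.6 + 6.3 * 0.139178
Step 5: f = 2.48 cm/hr

2.48


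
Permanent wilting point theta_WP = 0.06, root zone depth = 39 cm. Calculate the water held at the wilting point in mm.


Step 1: Water (mm) = theta_WP * depth * 10
Step 2: Water = 0.06 * 39 * 10
Step 3: Water = 23.4 mm

23.4


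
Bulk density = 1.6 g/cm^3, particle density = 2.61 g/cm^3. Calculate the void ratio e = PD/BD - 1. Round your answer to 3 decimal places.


Step 1: e = PD / BD - 1
Step 2: e = 2.61 / 1.6 - 1
Step 3: e = 1.63125 - 1
Step 4: e = 0.631

0.631


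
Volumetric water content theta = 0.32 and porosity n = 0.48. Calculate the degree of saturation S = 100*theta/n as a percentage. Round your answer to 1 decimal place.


Step 1: S = 100 * theta_v / n
Step 2: S = 100 * 0.32 / 0.48
Step 3: S = 66.7%

66.7


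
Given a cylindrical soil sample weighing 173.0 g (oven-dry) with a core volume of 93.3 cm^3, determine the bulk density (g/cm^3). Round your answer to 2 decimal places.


Step 1: Identify the formula: BD = dry mass / volume
Step 2: Substitute values: BD = 173.0 / 93.3
Step 3: BD = 1.85 g/cm^3

1.85


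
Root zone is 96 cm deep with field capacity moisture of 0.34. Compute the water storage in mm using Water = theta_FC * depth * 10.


Step 1: Water (mm) = theta_FC * depth (cm) * 10
Step 2: Water = 0.34 * 96 * 10
Step 3: Water = 326.4 mm

326.4


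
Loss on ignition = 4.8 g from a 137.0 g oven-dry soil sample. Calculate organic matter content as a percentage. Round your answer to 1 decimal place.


Step 1: OM% = 100 * LOI / sample mass
Step 2: OM = 100 * 4.8 / 137.0
Step 3: OM = 3.5%

3.5


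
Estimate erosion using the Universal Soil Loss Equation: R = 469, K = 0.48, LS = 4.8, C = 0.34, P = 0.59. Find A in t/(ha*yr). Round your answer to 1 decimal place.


Step 1: A = R * K * LS * C * P
Step 2: R * K = 469 * 0.48 = 225.12
Step 3: (R*K) * LS = 225.12 * 4.8 = 1080.576
Step 4: * C * P = 1080.576 * 0.34 * 0.59 = 216.8
Step 5: A = 216.8 t/(ha*yr)

216.8


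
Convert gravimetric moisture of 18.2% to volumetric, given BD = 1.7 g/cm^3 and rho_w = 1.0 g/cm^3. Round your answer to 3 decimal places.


Step 1: theta = (w / 100) * BD / rho_w
Step 2: theta = (18.2 / 100) * 1.7 / 1.0
Step 3: theta = 0.182 * 1.7
Step 4: theta = 0.309

0.309


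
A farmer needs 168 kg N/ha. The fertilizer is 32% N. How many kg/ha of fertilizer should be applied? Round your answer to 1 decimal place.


Step 1: Fertilizer rate = target N / (N content / 100)
Step 2: Rate = 168 / (32 / 100)
Step 3: Rate = 168 / 0.32
Step 4: Rate = 525.0 kg/ha

525.0


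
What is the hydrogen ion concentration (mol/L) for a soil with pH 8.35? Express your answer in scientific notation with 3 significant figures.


Step 1: [H+] = 10^(-pH)
Step 2: [H+] = 10^(-8.35)
Step 3: [H+] = 4.47e-09 mol/L

4.47e-09


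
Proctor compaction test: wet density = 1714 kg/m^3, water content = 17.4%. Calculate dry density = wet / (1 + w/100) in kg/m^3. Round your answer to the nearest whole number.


Step 1: Dry density = wet density / (1 + w/100)
Step 2: Dry density = 1714 / (1 + 17.4/100)
Step 3: Dry density = 1714 / 1.174
Step 4: Dry density = 1460 kg/m^3

1460


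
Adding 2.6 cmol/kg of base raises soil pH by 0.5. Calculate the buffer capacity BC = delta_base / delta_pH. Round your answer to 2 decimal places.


Step 1: BC = change in base / change in pH
Step 2: BC = 2.6 / 0.5
Step 3: BC = 5.2 cmol/(kg*pH unit)

5.2


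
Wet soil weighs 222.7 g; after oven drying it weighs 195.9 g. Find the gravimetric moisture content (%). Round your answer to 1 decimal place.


Step 1: Water mass = wet - dry = 222.7 - 195.9 = 26.8 g
Step 2: w = 100 * water mass / dry mass
Step 3: w = 100 * 26.8 / 195.9 = 13.7%

13.7


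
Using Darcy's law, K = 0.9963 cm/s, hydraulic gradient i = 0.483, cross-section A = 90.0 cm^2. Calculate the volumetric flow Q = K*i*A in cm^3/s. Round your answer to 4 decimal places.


Step 1: Apply Darcy's law: Q = K * i * A
Step 2: Q = 0.9963 * 0.483 * 90.0
Step 3: Q = 43.3092 cm^3/s

43.3092


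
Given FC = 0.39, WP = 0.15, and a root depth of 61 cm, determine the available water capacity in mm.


Step 1: Available water = (FC - WP) * depth * 10
Step 2: AW = (0.39 - 0.15) * 61 * 10
Step 3: AW = 0.24 * 61 * 10
Step 4: AW = 146.4 mm

146.4


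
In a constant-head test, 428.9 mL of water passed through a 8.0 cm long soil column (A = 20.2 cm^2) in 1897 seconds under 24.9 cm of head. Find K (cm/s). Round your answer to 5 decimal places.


Step 1: K = Q * L / (A * t * h)
Step 2: Numerator = 428.9 * 8.0 = 3431.2
Step 3: Denominator = 20.2 * 1897 * 24.9 = 954153.06
Step 4: K = 3431.2 / 954153.06 = 0.0036 cm/s

0.0036


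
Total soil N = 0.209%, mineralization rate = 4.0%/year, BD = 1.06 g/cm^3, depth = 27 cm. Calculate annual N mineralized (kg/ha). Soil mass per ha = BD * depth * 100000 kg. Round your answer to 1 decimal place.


Step 1: Soil mass per ha = BD * depth * 100000 = 1.06 * 27 * 100000 = 2862000 kg
Step 2: Total N pool = soil mass * N%/100 = 2862000 * 0.209/100 = 5981.58 kg/ha
Step 3: N mineralized = N pool * rate%/100 = 5981.58 * 4.0/100 = 239.3 kg/ha/yr

239.3


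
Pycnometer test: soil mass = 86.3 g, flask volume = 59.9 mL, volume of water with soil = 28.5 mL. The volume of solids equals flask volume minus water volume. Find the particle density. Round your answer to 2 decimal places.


Step 1: Volume of solids = flask volume - water volume with soil
Step 2: V_solids = 59.9 - 28.5 = 31.4 mL
Step 3: Particle density = mass / V_solids = 86.3 / 31.4 = 2.75 g/cm^3

2.75


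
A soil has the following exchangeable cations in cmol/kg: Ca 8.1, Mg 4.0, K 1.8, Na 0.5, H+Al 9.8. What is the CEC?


Step 1: CEC = Ca + Mg + K + Na + (H+Al)
Step 2: CEC = 8.1 + 4.0 + 1.8 + 0.5 + 9.8
Step 3: CEC = 24.2 cmol/kg

24.2


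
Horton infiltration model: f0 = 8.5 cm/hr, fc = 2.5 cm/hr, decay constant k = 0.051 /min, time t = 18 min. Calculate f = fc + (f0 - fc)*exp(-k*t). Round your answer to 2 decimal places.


Step 1: f = fc + (f0 - fc) * exp(-k * t)
Step 2: exp(-0.051 * 18) = 0.399317
Step 3: f = 2.5 + (8.5 - 2.5) * 0.399317
Step 4: f = 2.5 + 6.0 * 0.399317
Step 5: f = 4.9 cm/hr

4.9


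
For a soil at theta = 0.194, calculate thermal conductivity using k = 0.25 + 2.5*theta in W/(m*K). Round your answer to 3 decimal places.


Step 1: k = 0.25 + 2.5 * theta
Step 2: k = 0.25 + 2.5 * 0.194
Step 3: k = 0.25 + 0.485
Step 4: k = 0.735 W/(m*K)

0.735


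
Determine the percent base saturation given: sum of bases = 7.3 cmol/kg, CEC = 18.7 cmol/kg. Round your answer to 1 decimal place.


Step 1: BS = 100 * (sum of bases) / CEC
Step 2: BS = 100 * 7.3 / 18.7
Step 3: BS = 39.0%

39.0


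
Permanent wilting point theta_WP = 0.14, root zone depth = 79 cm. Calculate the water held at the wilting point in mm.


Step 1: Water (mm) = theta_WP * depth * 10
Step 2: Water = 0.14 * 79 * 10
Step 3: Water = 110.6 mm

110.6


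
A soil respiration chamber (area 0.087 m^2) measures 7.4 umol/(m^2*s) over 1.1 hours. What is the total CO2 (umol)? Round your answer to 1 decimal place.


Step 1: Convert time to seconds: 1.1 hr * 3600 = 3960.0 s
Step 2: Total = flux * area * time_s
Step 3: Total = 7.4 * 0.087 * 3960.0
Step 4: Total = 2549.4 umol

2549.4


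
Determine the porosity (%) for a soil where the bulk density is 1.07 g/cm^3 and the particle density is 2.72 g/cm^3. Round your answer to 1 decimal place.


Step 1: Formula: n = 100 * (1 - BD / PD)
Step 2: n = 100 * (1 - 1.07 / 2.72)
Step 3: n = 100 * (1 - 0.39338)
Step 4: n = 60.7%

60.7


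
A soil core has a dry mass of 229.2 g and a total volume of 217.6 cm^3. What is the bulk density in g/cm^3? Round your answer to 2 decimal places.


Step 1: Identify the formula: BD = dry mass / volume
Step 2: Substitute values: BD = 229.2 / 217.6
Step 3: BD = 1.05 g/cm^3

1.05


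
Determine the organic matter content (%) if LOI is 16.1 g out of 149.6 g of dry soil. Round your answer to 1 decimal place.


Step 1: OM% = 100 * LOI / sample mass
Step 2: OM = 100 * 16.1 / 149.6
Step 3: OM = 10.8%

10.8


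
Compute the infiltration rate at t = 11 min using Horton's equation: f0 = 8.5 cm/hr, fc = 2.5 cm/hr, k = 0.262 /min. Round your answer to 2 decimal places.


Step 1: f = fc + (f0 - fc) * exp(-k * t)
Step 2: exp(-0.262 * 11) = 0.056023
Step 3: f = 2.5 + (8.5 - 2.5) * 0.056023
Step 4: f = 2.5 + 6.0 * 0.056023
Step 5: f = 2.84 cm/hr

2.84


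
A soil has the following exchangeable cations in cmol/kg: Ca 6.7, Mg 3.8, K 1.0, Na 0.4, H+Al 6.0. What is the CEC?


Step 1: CEC = Ca + Mg + K + Na + (H+Al)
Step 2: CEC = 6.7 + 3.8 + 1.0 + 0.4 + 6.0
Step 3: CEC = 17.9 cmol/kg

17.9


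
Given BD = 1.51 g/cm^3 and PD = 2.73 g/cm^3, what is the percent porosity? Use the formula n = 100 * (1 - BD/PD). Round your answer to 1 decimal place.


Step 1: Formula: n = 100 * (1 - BD / PD)
Step 2: n = 100 * (1 - 1.51 / 2.73)
Step 3: n = 100 * (1 - 0.55311)
Step 4: n = 44.7%

44.7


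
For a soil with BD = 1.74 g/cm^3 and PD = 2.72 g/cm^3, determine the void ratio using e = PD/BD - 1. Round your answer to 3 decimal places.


Step 1: e = PD / BD - 1
Step 2: e = 2.72 / 1.74 - 1
Step 3: e = 1.56322 - 1
Step 4: e = 0.563

0.563


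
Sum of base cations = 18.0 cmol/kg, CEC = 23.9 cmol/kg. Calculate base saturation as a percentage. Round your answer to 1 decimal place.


Step 1: BS = 100 * (sum of bases) / CEC
Step 2: BS = 100 * 18.0 / 23.9
Step 3: BS = 75.3%

75.3


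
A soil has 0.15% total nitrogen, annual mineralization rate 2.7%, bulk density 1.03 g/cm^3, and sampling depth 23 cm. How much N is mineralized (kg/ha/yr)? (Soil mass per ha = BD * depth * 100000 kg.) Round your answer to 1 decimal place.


Step 1: Soil mass per ha = BD * depth * 100000 = 1.03 * 23 * 100000 = 2369000 kg
Step 2: Total N pool = soil mass * N%/100 = 2369000 * 0.15/100 = 3553.5 kg/ha
Step 3: N mineralized = N pool * rate%/100 = 3553.5 * 2.7/100 = 95.9 kg/ha/yr

95.9


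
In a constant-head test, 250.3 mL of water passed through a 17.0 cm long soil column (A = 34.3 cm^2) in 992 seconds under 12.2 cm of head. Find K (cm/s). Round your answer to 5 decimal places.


Step 1: K = Q * L / (A * t * h)
Step 2: Numerator = 250.3 * 17.0 = 4255.1
Step 3: Denominator = 34.3 * 992 * 12.2 = 415112.32
Step 4: K = 4255.1 / 415112.32 = 0.01025 cm/s

0.01025


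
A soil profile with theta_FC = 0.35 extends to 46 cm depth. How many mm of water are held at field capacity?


Step 1: Water (mm) = theta_FC * depth (cm) * 10
Step 2: Water = 0.35 * 46 * 10
Step 3: Water = 161.0 mm

161.0


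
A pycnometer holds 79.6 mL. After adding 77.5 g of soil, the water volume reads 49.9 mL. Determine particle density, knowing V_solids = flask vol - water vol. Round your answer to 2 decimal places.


Step 1: Volume of solids = flask volume - water volume with soil
Step 2: V_solids = 79.6 - 49.9 = 29.7 mL
Step 3: Particle density = mass / V_solids = 77.5 / 29.7 = 2.61 g/cm^3

2.61


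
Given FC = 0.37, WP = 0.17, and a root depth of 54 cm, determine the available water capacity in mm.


Step 1: Available water = (FC - WP) * depth * 10
Step 2: AW = (0.37 - 0.17) * 54 * 10
Step 3: AW = 0.2 * 54 * 10
Step 4: AW = 108.0 mm

108.0


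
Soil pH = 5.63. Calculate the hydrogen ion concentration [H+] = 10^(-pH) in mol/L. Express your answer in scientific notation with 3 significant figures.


Step 1: [H+] = 10^(-pH)
Step 2: [H+] = 10^(-5.63)
Step 3: [H+] = 2.34e-06 mol/L

2.34e-06


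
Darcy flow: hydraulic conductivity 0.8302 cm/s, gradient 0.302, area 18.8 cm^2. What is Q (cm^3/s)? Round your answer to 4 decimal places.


Step 1: Apply Darcy's law: Q = K * i * A
Step 2: Q = 0.8302 * 0.302 * 18.8
Step 3: Q = 4.7135 cm^3/s

4.7135


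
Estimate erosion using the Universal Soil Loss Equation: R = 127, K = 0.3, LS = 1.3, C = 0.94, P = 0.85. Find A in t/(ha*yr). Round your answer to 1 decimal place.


Step 1: A = R * K * LS * C * P
Step 2: R * K = 127 * 0.3 = 38.1
Step 3: (R*K) * LS = 38.1 * 1.3 = 49.53
Step 4: * C * P = 49.53 * 0.94 * 0.85 = 39.6
Step 5: A = 39.6 t/(ha*yr)

39.6


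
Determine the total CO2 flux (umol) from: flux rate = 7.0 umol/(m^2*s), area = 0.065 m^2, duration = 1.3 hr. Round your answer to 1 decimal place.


Step 1: Convert time to seconds: 1.3 hr * 3600 = 4680.0 s
Step 2: Total = flux * area * time_s
Step 3: Total = 7.0 * 0.065 * 4680.0
Step 4: Total = 2129.4 umol

2129.4


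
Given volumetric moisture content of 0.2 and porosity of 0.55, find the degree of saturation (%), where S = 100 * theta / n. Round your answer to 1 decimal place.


Step 1: S = 100 * theta_v / n
Step 2: S = 100 * 0.2 / 0.55
Step 3: S = 36.4%

36.4


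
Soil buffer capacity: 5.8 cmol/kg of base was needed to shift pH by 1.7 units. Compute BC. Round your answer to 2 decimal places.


Step 1: BC = change in base / change in pH
Step 2: BC = 5.8 / 1.7
Step 3: BC = 3.41 cmol/(kg*pH unit)

3.41


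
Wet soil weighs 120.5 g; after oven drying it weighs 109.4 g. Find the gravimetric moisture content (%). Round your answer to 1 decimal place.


Step 1: Water mass = wet - dry = 120.5 - 109.4 = 11.1 g
Step 2: w = 100 * water mass / dry mass
Step 3: w = 100 * 11.1 / 109.4 = 10.1%

10.1


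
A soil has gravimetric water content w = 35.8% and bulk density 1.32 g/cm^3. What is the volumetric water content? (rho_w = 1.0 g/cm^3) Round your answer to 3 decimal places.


Step 1: theta = (w / 100) * BD / rho_w
Step 2: theta = (35.8 / 100) * 1.32 / 1.0
Step 3: theta = 0.358 * 1.32
Step 4: theta = 0.473

0.473


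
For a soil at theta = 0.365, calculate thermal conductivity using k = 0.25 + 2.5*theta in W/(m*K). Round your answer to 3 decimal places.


Step 1: k = 0.25 + 2.5 * theta
Step 2: k = 0.25 + 2.5 * 0.365
Step 3: k = 0.25 + 0.913
Step 4: k = 1.163 W/(m*K)

1.163


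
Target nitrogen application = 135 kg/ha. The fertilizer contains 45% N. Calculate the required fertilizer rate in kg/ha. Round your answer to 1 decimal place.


Step 1: Fertilizer rate = target N / (N content / 100)
Step 2: Rate = 135 / (45 / 100)
Step 3: Rate = 135 / 0.45
Step 4: Rate = 300.0 kg/ha

300.0


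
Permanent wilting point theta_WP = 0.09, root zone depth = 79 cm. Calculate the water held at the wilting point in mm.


Step 1: Water (mm) = theta_WP * depth * 10
Step 2: Water = 0.09 * 79 * 10
Step 3: Water = 71.1 mm

71.1


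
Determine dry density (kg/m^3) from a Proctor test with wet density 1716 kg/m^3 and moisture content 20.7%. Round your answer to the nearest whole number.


Step 1: Dry density = wet density / (1 + w/100)
Step 2: Dry density = 1716 / (1 + 20.7/100)
Step 3: Dry density = 1716 / 1.207
Step 4: Dry density = 1422 kg/m^3

1422


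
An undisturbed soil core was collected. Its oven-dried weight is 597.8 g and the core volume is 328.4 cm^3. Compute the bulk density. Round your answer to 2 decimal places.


Step 1: Identify the formula: BD = dry mass / volume
Step 2: Substitute values: BD = 597.8 / 328.4
Step 3: BD = 1.82 g/cm^3

1.82


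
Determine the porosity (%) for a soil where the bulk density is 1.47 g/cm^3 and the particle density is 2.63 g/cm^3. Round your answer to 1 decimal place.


Step 1: Formula: n = 100 * (1 - BD / PD)
Step 2: n = 100 * (1 - 1.47 / 2.63)
Step 3: n = 100 * (1 - 0.55894)
Step 4: n = 44.1%

44.1


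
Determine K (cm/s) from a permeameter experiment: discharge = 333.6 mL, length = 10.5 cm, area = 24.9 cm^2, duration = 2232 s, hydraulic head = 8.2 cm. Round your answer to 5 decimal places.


Step 1: K = Q * L / (A * t * h)
Step 2: Numerator = 333.6 * 10.5 = 3502.8
Step 3: Denominator = 24.9 * 2232 * 8.2 = 455729.76
Step 4: K = 3502.8 / 455729.76 = 0.00769 cm/s

0.00769


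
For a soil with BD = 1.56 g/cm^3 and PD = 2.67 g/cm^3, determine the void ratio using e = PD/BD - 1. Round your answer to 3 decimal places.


Step 1: e = PD / BD - 1
Step 2: e = 2.67 / 1.56 - 1
Step 3: e = 1.71154 - 1
Step 4: e = 0.712

0.712


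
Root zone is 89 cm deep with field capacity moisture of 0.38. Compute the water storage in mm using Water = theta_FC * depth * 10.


Step 1: Water (mm) = theta_FC * depth (cm) * 10
Step 2: Water = 0.38 * 89 * 10
Step 3: Water = 338.2 mm

338.2


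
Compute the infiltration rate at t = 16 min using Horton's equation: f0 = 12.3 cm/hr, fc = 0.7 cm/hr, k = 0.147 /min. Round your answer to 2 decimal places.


Step 1: f = fc + (f0 - fc) * exp(-k * t)
Step 2: exp(-0.147 * 16) = 0.095179
Step 3: f = 0.7 + (12.3 - 0.7) * 0.095179
Step 4: f = 0.7 + 11.6 * 0.095179
Step 5: f = 1.8 cm/hr

1.8


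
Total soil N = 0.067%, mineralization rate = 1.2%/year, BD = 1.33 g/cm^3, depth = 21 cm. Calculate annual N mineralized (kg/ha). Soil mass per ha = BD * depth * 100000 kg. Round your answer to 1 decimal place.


Step 1: Soil mass per ha = BD * depth * 100000 = 1.33 * 21 * 100000 = 2793000 kg
Step 2: Total N pool = soil mass * N%/100 = 2793000 * 0.067/100 = 1871.31 kg/ha
Step 3: N mineralized = N pool * rate%/100 = 1871.31 * 1.2/100 = 22.5 kg/ha/yr

22.5


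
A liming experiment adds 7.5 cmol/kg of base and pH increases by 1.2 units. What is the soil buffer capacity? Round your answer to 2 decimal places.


Step 1: BC = change in base / change in pH
Step 2: BC = 7.5 / 1.2
Step 3: BC = 6.25 cmol/(kg*pH unit)

6.25


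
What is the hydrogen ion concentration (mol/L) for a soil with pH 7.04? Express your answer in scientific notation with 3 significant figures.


Step 1: [H+] = 10^(-pH)
Step 2: [H+] = 10^(-7.04)
Step 3: [H+] = 9.12e-08 mol/L

9.12e-08


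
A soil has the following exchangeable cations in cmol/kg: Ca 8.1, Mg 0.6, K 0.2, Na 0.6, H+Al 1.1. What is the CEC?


Step 1: CEC = Ca + Mg + K + Na + (H+Al)
Step 2: CEC = 8.1 + 0.6 + 0.2 + 0.6 + 1.1
Step 3: CEC = 10.6 cmol/kg

10.6


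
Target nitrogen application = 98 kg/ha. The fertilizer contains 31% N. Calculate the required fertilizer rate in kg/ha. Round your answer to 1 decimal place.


Step 1: Fertilizer rate = target N / (N content / 100)
Step 2: Rate = 98 / (31 / 100)
Step 3: Rate = 98 / 0.31
Step 4: Rate = 316.1 kg/ha

316.1


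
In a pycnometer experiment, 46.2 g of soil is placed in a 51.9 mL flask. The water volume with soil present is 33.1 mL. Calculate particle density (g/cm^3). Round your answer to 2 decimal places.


Step 1: Volume of solids = flask volume - water volume with soil
Step 2: V_solids = 51.9 - 33.1 = 18.8 mL
Step 3: Particle density = mass / V_solids = 46.2 / 18.8 = 2.46 g/cm^3

2.46


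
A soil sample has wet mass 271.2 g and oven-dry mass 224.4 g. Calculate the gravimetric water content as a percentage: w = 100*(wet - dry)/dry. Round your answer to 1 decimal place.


Step 1: Water mass = wet - dry = 271.2 - 224.4 = 46.8 g
Step 2: w = 100 * water mass / dry mass
Step 3: w = 100 * 46.8 / 224.4 = 20.9%

20.9


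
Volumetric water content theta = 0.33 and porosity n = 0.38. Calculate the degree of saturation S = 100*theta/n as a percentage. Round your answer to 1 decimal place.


Step 1: S = 100 * theta_v / n
Step 2: S = 100 * 0.33 / 0.38
Step 3: S = 86.8%

86.8


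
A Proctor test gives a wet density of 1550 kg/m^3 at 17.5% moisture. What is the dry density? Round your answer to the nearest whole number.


Step 1: Dry density = wet density / (1 + w/100)
Step 2: Dry density = 1550 / (1 + 17.5/100)
Step 3: Dry density = 1550 / 1.175
Step 4: Dry density = 1319 kg/m^3

1319


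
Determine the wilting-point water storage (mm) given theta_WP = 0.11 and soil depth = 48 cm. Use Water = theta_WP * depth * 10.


Step 1: Water (mm) = theta_WP * depth * 10
Step 2: Water = 0.11 * 48 * 10
Step 3: Water = 52.8 mm

52.8


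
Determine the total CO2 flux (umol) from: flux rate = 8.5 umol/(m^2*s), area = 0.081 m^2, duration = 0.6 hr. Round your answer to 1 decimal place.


Step 1: Convert time to seconds: 0.6 hr * 3600 = 2160.0 s
Step 2: Total = flux * area * time_s
Step 3: Total = 8.5 * 0.081 * 2160.0
Step 4: Total = 1487.2 umol

1487.2


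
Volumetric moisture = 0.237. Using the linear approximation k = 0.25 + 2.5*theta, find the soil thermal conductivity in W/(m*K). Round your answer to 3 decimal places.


Step 1: k = 0.25 + 2.5 * theta
Step 2: k = 0.25 + 2.5 * 0.237
Step 3: k = 0.25 + 0.593
Step 4: k = 0.843 W/(m*K)

0.843


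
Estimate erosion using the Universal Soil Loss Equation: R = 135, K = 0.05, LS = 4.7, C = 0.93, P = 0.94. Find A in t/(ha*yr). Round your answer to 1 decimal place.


Step 1: A = R * K * LS * C * P
Step 2: R * K = 135 * 0.05 = 6.75
Step 3: (R*K) * LS = 6.75 * 4.7 = 31.725
Step 4: * C * P = 31.725 * 0.93 * 0.94 = 27.7
Step 5: A = 27.7 t/(ha*yr)

27.7
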